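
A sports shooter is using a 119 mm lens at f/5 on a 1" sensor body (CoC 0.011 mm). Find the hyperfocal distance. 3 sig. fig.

Hyperfocal distance H = f²/(N·c) + f = 119²/(5 × 0.011) + 119 = 14161/0.055 + 119 ≈ 257591.7 mm ≈ 258 m.

258 m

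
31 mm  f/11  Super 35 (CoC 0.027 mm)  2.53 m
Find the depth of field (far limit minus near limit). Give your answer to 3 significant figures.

Hyperfocal distance H = f²/(N·c) + f = 31²/(11 × 0.027) + 31 = 961/0.297 + 31 ≈ 3266.7 mm ≈ 3.267 m.
Near limit Dn = s·(H − f)/(H + s − 2f) = 2530 × (3266.7 − 31) / (3266.7 + 2530 − 2 × 31) = 2530 × 3235.7 / 5734.7 ≈ 1427.5 mm.
Far limit Df = s·(H − f)/(H − s) = 2530 × (3266.7 − 31) / (3266.7 − 2530) = 2530 × 3235.7 / 736.7 ≈ 11112.3 mm.
Depth of field = Df − Dn = 11112.3 − 1427.5 ≈ 9684.8 mm ≈ 9.68 m.

9.68 m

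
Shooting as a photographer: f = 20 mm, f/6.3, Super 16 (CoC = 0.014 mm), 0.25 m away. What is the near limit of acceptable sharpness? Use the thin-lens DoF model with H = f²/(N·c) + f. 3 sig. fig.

238 mm

Hyperfocal distance H = f²/(N·c) + f = 20²/(6.3 × 0.014) + 20 = 400/0.0882 + 20 ≈ 4555.1 mm ≈ 4.555 m.
Near limit Dn = s·(H − f)/(H + s − 2f) = 250 × (4555.1 − 20) / (4555.1 + 250 − 2 × 20) = 250 × 4535.1 / 4765.1 ≈ 237.93 mm.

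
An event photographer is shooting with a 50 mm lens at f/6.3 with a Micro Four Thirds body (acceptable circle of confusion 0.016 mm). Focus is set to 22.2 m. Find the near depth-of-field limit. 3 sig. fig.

11.7 m

Hyperfocal distance H = f²/(N·c) + f = 50²/(6.3 × 0.016) + 50 = 2500/0.1008 + 50 ≈ 24851.6 mm ≈ 24.85 m.
Near limit Dn = s·(H − f)/(H + s − 2f) = 22200 × (24851.6 − 50) / (24851.6 + 22200 − 2 × 50) = 22200 × 24801.6 / 46951.6 ≈ 11727 mm ≈ 11.7 m.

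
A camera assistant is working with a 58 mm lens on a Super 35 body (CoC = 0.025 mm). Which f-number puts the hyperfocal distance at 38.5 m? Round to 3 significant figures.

f/3.50

Rearrange H = f²/(N·c) + f for N: N = f² / ((H − f)·c).
N = 58² / ((38500 − 58) × 0.025) = 3364 / 961.1 ≈ 3.50.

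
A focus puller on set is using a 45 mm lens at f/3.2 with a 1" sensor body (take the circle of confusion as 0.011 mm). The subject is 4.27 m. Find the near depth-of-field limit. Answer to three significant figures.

3.98 m

Hyperfocal distance H = f²/(N·c) + f = 45²/(3.2 × 0.011) + 45 = 2025/0.0352 + 45 ≈ 57573.4 mm ≈ 57.57 m.
Near limit Dn = s·(H − f)/(H + s − 2f) = 4270 × (57573.4 − 45) / (57573.4 + 4270 − 2 × 45) = 4270 × 57528.4 / 61753.4 ≈ 3977.9 mm ≈ 3.98 m.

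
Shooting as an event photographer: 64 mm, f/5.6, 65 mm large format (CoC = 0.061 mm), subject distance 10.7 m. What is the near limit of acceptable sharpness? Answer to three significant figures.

5.67 m

Hyperfocal distance H = f²/(N·c) + f = 64²/(5.6 × 0.061) + 64 = 4096/0.3416 + 64 ≈ 12054.6 mm ≈ 12.05 m.
Near limit Dn = s·(H − f)/(H + s − 2f) = 10700 × (12054.6 − 64) / (12054.6 + 10700 − 2 × 64) = 10700 × 11990.6 / 22626.6 ≈ 5670.3 mm ≈ 5.67 m.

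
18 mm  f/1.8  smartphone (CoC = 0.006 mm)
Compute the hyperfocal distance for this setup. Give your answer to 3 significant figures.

Hyperfocal distance H = f²/(N·c) + f = 18²/(1.8 × 0.006) + 18 = 324/0.0108 + 18 ≈ 30018.0 mm ≈ 30.0 m.

30.0 m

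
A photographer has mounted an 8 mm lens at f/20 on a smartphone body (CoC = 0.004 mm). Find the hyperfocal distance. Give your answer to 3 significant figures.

0.808 m

Hyperfocal distance H = f²/(N·c) + f = 8²/(20 × 0.004) + 8 = 64/0.08 + 8 ≈ 808.0 mm ≈ 0.808 m.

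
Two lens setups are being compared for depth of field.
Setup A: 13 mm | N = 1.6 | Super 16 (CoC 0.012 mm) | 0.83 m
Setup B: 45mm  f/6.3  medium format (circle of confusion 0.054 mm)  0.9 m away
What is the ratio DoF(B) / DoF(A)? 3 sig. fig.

1.70

Setup A: H = 13²/(1.6×0.012) + 13 ≈ 8815.1 mm; DoF = Df − Dn = 914.92 − 759.50 ≈ 155.42 mm.
Setup B: H = 45²/(6.3×0.054) + 45 ≈ 5997.4 mm; DoF = Df − Dn = 1050.96 − 786.96 ≈ 264.00 mm.
Ratio = 264.00 / 155.42 ≈ 1.70.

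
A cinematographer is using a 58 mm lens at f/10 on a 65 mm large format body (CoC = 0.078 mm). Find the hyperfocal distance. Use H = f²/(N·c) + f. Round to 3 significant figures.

4.37 m

Hyperfocal distance H = f²/(N·c) + f = 58²/(10 × 0.078) + 58 = 3364/0.78 + 58 ≈ 4370.8 mm ≈ 4.37 m.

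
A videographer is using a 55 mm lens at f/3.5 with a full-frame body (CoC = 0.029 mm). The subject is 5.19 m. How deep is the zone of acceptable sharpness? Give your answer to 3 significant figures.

Hyperfocal distance H = f²/(N·c) + f = 55²/(3.5 × 0.029) + 55 = 3025/0.1015 + 55 ≈ 29858.0 mm ≈ 29.86 m.
Near limit Dn = s·(H − f)/(H + s − 2f) = 5190 × (29858.0 − 55) / (29858.0 + 5190 − 2 × 55) = 5190 × 29803.0 / 34938.0 ≈ 4427.2 mm.
Far limit Df = s·(H − f)/(H − s) = 5190 × (29858.0 − 55) / (29858.0 − 5190) = 5190 × 29803.0 / 24668.0 ≈ 6270.4 mm.
Depth of field = Df − Dn = 6270.4 − 4427.2 ≈ 1843.2 mm ≈ 1.84 m.

1.84 m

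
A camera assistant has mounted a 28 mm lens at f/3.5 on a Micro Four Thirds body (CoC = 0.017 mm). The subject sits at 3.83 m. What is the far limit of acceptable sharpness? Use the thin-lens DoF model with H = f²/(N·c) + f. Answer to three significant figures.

Hyperfocal distance H = f²/(N·c) + f = 28²/(3.5 × 0.017) + 28 = 784/0.0595 + 28 ≈ 13204.5 mm ≈ 13.20 m.
Far limit Df = s·(H − f)/(H − s) = 3830 × (13204.5 − 28) / (13204.5 − 3830) = 3830 × 13176.5 / 9374.5 ≈ 5383.3 mm ≈ 5.38 m.

5.38 m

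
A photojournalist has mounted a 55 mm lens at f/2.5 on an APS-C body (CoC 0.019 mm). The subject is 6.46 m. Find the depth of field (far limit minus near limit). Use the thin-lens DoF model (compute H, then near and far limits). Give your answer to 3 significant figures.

1.31 m

Hyperfocal distance H = f²/(N·c) + f = 55²/(2.5 × 0.019) + 55 = 3025/0.0475 + 55 ≈ 63739.2 mm ≈ 63.74 m.
Near limit Dn = s·(H − f)/(H + s − 2f) = 6460 × (63739.2 − 55) / (63739.2 + 6460 − 2 × 55) = 6460 × 63684.2 / 70089.2 ≈ 5869.7 mm.
Far limit Df = s·(H − f)/(H − s) = 6460 × (63739.2 − 55) / (63739.2 − 6460) = 6460 × 63684.2 / 57279.2 ≈ 7182.4 mm.
Depth of field = Df − Dn = 7182.4 − 5869.7 ≈ 1312.7 mm ≈ 1.31 m.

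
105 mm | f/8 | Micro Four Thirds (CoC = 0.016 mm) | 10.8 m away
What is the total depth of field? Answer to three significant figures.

Hyperfocal distance H = f²/(N·c) + f = 105²/(8 × 0.016) + 105 = 11025/0.128 + 105 ≈ 86237.8 mm ≈ 86.24 m.
Near limit Dn = s·(H − f)/(H + s − 2f) = 10800 × (86237.8 − 105) / (86237.8 + 10800 − 2 × 105) = 10800 × 86132.8 / 96827.8 ≈ 9607.1 mm.
Far limit Df = s·(H − f)/(H − s) = 10800 × (86237.8 − 105) / (86237.8 − 10800) = 10800 × 86132.8 / 75437.8 ≈ 12331.1 mm.
Depth of field = Df − Dn = 12331.1 − 9607.1 ≈ 2724.0 mm ≈ 2.72 m.

2.72 m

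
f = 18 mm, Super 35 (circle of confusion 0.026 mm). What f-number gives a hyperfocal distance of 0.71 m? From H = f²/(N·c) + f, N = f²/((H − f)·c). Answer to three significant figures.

Rearrange H = f²/(N·c) + f for N: N = f² / ((H − f)·c).
N = 18² / ((710 − 18) × 0.026) = 324 / 17.99 ≈ 18.

f/18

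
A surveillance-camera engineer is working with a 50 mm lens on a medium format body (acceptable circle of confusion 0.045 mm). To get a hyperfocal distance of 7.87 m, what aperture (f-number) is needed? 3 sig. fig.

f/7.10

Rearrange H = f²/(N·c) + f for N: N = f² / ((H − f)·c).
N = 50² / ((7870 − 50) × 0.045) = 2500 / 351.9 ≈ 7.10.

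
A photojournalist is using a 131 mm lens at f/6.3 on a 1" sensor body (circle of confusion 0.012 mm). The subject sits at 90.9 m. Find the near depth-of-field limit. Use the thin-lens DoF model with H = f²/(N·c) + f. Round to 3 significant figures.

64.9 m

Hyperfocal distance H = f²/(N·c) + f = 131²/(6.3 × 0.012) + 131 = 17161/0.0756 + 131 ≈ 227128.4 mm ≈ 227.1 m.
Near limit Dn = s·(H − f)/(H + s − 2f) = 90900 × (227128.4 − 131) / (227128.4 + 90900 − 2 × 131) = 90900 × 226997.4 / 317766.4 ≈ 64935 mm ≈ 64.9 m.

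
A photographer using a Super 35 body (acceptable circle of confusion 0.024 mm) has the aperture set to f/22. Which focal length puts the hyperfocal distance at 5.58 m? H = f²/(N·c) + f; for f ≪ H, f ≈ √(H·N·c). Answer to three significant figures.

54.0 mm

From H = f²/(N·c) + f, with f ≪ H: f ≈ √(H·N·c) = √(5580 × 22 × 0.024) = √2946.2 ≈ 54.28 mm.
Exact: f² + N·c·f − N·c·H = 0 ⇒ f = (−N·c + √((N·c)² + 4·N·c·H))/2 = (−0.528 + √11785)/2 ≈ 54.016 mm ≈ 54.0 mm.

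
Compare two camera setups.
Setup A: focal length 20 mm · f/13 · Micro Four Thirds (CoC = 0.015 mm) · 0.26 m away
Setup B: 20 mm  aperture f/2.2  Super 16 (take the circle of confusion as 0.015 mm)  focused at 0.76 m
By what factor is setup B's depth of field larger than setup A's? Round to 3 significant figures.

1.51

Setup A: H = 20²/(13×0.015) + 20 ≈ 2071.3 mm; DoF = Df − Dn = 294.451 − 232.766 ≈ 61.685 mm.
Setup B: H = 20²/(2.2×0.015) + 20 ≈ 12141.2 mm; DoF = Df − Dn = 809.415 − 716.272 ≈ 93.143 mm.
Ratio = 93.143 / 61.685 ≈ 1.51.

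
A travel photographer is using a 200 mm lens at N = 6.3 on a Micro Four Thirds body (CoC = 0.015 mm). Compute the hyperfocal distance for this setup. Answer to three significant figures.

Hyperfocal distance H = f²/(N·c) + f = 200²/(6.3 × 0.015) + 200 = 40000/0.0945 + 200 ≈ 423480.4 mm ≈ 423 m.

423 m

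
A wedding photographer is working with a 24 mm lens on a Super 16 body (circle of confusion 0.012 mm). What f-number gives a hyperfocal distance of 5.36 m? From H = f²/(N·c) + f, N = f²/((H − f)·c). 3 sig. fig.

Rearrange H = f²/(N·c) + f for N: N = f² / ((H − f)·c).
N = 24² / ((5360 − 24) × 0.012) = 576 / 64.03 ≈ 9.

f/9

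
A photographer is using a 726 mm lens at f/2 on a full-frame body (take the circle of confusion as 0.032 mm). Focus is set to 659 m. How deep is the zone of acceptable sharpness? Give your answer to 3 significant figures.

106 m

Hyperfocal distance H = f²/(N·c) + f = 726²/(2 × 0.032) + 726 = 527076/0.064 + 726 ≈ 8236288.5 mm ≈ 8236 m.
Near limit Dn = s·(H − f)/(H + s − 2f) = 659000 × (8236288.5 − 726) / (8236288.5 + 659000 − 2 × 726) = 659000 × 8235562.5 / 8893836.5 ≈ 610224 mm.
Far limit Df = s·(H − f)/(H − s) = 659000 × (8236288.5 − 726) / (8236288.5 − 659000) = 659000 × 8235562.5 / 7577288.5 ≈ 716250 mm.
Depth of field = Df − Dn = 716250 − 610224 ≈ 106026 mm ≈ 106 m.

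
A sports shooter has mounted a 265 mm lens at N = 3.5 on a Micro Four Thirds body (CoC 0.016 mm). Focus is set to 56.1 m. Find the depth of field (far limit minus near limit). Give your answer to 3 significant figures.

Hyperfocal distance H = f²/(N·c) + f = 265²/(3.5 × 0.016) + 265 = 70225/0.056 + 265 ≈ 1254282.9 mm ≈ 1254 m.
Near limit Dn = s·(H − f)/(H + s − 2f) = 56100 × (1254282.9 − 265) / (1254282.9 + 56100 − 2 × 265) = 56100 × 1254017.9 / 1309852.9 ≈ 53708.6 mm.
Far limit Df = s·(H − f)/(H − s) = 56100 × (1254282.9 − 265) / (1254282.9 − 56100) = 56100 × 1254017.9 / 1198182.9 ≈ 58714.2 mm.
Depth of field = Df − Dn = 58714.2 − 53708.6 ≈ 5005.6 mm ≈ 5.01 m.

5.01 m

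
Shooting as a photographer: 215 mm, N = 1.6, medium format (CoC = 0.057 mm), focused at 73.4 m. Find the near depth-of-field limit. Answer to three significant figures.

Hyperfocal distance H = f²/(N·c) + f = 215²/(1.6 × 0.057) + 215 = 46225/0.0912 + 215 ≈ 507068.1 mm ≈ 507.1 m.
Near limit Dn = s·(H − f)/(H + s − 2f) = 73400 × (507068.1 − 215) / (507068.1 + 73400 − 2 × 215) = 73400 × 506853.1 / 580038.1 ≈ 64139 mm ≈ 64.1 m.

64.1 m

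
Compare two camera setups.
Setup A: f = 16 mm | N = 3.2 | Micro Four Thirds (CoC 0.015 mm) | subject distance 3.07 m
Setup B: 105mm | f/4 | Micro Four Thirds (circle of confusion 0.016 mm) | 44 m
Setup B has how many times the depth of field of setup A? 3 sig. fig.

4.58

Setup A: H = 16²/(3.2×0.015) + 16 ≈ 5349.3 mm; DoF = Df − Dn = 7183.4 − 1952.2 ≈ 5231.2 mm.
Setup B: H = 105²/(4×0.016) + 105 ≈ 172370.6 mm; DoF = Df − Dn = 59045 − 35065 ≈ 23980 mm.
Ratio = 23980 / 5231.2 ≈ 4.58.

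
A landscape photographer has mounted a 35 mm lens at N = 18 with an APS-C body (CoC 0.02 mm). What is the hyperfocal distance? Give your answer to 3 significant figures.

Hyperfocal distance H = f²/(N·c) + f = 35²/(18 × 0.02) + 35 = 1225/0.36 + 35 ≈ 3437.8 mm ≈ 3.44 m.

3.44 m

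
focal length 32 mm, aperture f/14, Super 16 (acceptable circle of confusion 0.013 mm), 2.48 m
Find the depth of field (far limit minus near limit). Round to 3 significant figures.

Hyperfocal distance H = f²/(N·c) + f = 32²/(14 × 0.013) + 32 = 1024/0.182 + 32 ≈ 5658.4 mm ≈ 5.658 m.
Near limit Dn = s·(H − f)/(H + s − 2f) = 2480 × (5658.4 − 32) / (5658.4 + 2480 − 2 × 32) = 2480 × 5626.4 / 8074.4 ≈ 1728.1 mm.
Far limit Df = s·(H − f)/(H − s) = 2480 × (5658.4 − 32) / (5658.4 − 2480) = 2480 × 5626.4 / 3178.4 ≈ 4390.1 mm.
Depth of field = Df − Dn = 4390.1 − 1728.1 ≈ 2662.0 mm ≈ 2.66 m.

2.66 m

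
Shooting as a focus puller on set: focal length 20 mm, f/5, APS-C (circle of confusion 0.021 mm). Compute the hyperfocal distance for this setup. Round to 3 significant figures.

Hyperfocal distance H = f²/(N·c) + f = 20²/(5 × 0.021) + 20 = 400/0.105 + 20 ≈ 3829.5 mm ≈ 3.83 m.

3.83 m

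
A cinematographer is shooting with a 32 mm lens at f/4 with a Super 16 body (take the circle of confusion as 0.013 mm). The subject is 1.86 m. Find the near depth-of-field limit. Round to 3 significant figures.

1.70 m

Hyperfocal distance H = f²/(N·c) + f = 32²/(4 × 0.013) + 32 = 1024/0.052 + 32 ≈ 19724.3 mm ≈ 19.72 m.
Near limit Dn = s·(H − f)/(H + s − 2f) = 1860 × (19724.3 − 32) / (19724.3 + 1860 − 2 × 32) = 1860 × 19692.3 / 21520.3 ≈ 1702.0 mm ≈ 1.70 m.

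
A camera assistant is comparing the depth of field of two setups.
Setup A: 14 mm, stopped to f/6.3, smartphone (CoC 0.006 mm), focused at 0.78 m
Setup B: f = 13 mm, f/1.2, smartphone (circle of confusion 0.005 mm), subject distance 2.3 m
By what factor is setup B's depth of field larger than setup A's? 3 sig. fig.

1.60

Setup A: H = 14²/(6.3×0.006) + 14 ≈ 5199.2 mm; DoF = Df − Dn = 915.20 − 679.60 ≈ 235.60 mm.
Setup B: H = 13²/(1.2×0.005) + 13 ≈ 28179.7 mm; DoF = Df − Dn = 2503.25 − 2127.28 ≈ 375.97 mm.
Ratio = 375.97 / 235.60 ≈ 1.60.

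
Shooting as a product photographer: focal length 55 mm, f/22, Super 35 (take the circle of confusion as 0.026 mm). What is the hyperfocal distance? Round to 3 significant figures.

5.34 m

Hyperfocal distance H = f²/(N·c) + f = 55²/(22 × 0.026) + 55 = 3025/0.572 + 55 ≈ 5343.5 mm ≈ 5.34 m.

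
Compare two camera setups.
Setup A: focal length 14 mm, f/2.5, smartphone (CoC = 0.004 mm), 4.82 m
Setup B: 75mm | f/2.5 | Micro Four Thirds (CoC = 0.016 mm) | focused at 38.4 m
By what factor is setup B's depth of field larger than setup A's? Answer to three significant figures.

8.99

Setup A: H = 14²/(2.5×0.004) + 14 ≈ 19614.0 mm; DoF = Df − Dn = 6385.8 − 3870.9 ≈ 2514.9 mm.
Setup B: H = 75²/(2.5×0.016) + 75 ≈ 140700.0 mm; DoF = Df − Dn = 52786 − 30176 ≈ 22610 mm.
Ratio = 22610 / 2514.9 ≈ 8.99.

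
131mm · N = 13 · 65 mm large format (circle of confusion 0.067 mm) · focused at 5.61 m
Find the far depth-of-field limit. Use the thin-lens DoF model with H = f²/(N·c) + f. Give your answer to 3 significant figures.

7.77 m

Hyperfocal distance H = f²/(N·c) + f = 131²/(13 × 0.067) + 131 = 17161/0.871 + 131 ≈ 19833.6 mm ≈ 19.83 m.
Far limit Df = s·(H − f)/(H − s) = 5610 × (19833.6 − 131) / (19833.6 − 5610) = 5610 × 19702.6 / 14223.6 ≈ 7771.0 mm ≈ 7.77 m.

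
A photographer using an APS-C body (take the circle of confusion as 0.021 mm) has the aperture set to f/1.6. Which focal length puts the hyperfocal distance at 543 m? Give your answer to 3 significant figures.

135 mm

From H = f²/(N·c) + f, with f ≪ H: f ≈ √(H·N·c) = √(543000 × 1.6 × 0.021) = √18245 ≈ 135.1 mm.
The +f correction barely moves this — solving exactly, f² + N·c·f − N·c·H = 0 ⇒ f = (−N·c + √((N·c)² + 4·N·c·H))/2 = (−0.0336 + √72979)/2 ≈ 135.06 mm, so f ≈ 135 mm.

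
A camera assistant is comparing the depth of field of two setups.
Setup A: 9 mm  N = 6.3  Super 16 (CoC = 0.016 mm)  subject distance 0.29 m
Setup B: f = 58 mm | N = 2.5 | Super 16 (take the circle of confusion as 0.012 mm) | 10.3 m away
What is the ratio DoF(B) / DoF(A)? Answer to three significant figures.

8.21

Setup A: H = 9²/(6.3×0.016) + 9 ≈ 812.6 mm; DoF = Df − Dn = 445.94 − 214.86 ≈ 231.08 mm.
Setup B: H = 58²/(2.5×0.012) + 58 ≈ 112191.3 mm; DoF = Df − Dn = 11335.3 − 9438.0 ≈ 1897.3 mm.
Ratio = 1897.3 / 231.08 ≈ 8.21.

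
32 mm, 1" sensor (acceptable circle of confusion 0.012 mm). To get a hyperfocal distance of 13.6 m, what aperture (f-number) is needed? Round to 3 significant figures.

Rearrange H = f²/(N·c) + f for N: N = f² / ((H − f)·c).
N = 32² / ((13600 − 32) × 0.012) = 1024 / 162.8 ≈ 6.29.

f/6.29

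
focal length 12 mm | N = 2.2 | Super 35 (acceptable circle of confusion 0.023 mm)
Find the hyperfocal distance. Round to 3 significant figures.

Hyperfocal distance H = f²/(N·c) + f = 12²/(2.2 × 0.023) + 12 = 144/0.0506 + 12 ≈ 2857.8 mm ≈ 2.86 m.

2.86 m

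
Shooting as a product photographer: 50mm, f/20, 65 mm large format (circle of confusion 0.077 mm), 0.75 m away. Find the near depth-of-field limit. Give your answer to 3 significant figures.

0.524 m

Hyperfocal distance H = f²/(N·c) + f = 50²/(20 × 0.077) + 50 = 2500/1.54 + 50 ≈ 1673.4 mm ≈ 1.673 m.
Near limit Dn = s·(H − f)/(H + s − 2f) = 750 × (1673.4 − 50) / (1673.4 + 750 − 2 × 50) = 750 × 1623.4 / 2323.4 ≈ 524.04 mm ≈ 0.524 m.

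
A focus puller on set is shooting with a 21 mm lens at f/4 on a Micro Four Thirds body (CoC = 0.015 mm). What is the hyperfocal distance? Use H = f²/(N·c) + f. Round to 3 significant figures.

7.37 m

Hyperfocal distance H = f²/(N·c) + f = 21²/(4 × 0.015) + 21 = 441/0.06 + 21 ≈ 7371.0 mm ≈ 7.37 m.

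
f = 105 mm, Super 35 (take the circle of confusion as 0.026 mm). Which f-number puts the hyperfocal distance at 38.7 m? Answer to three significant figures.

Rearrange H = f²/(N·c) + f for N: N = f² / ((H − f)·c).
N = 105² / ((38700 − 105) × 0.026) = 11025 / 1003 ≈ 11.

f/11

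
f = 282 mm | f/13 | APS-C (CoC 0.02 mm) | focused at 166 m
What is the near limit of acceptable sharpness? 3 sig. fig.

108 m

Hyperfocal distance H = f²/(N·c) + f = 282²/(13 × 0.02) + 282 = 79524/0.26 + 282 ≈ 306143.5 mm ≈ 306.1 m.
Near limit Dn = s·(H − f)/(H + s − 2f) = 166000 × (306143.5 − 282) / (306143.5 + 166000 − 2 × 282) = 166000 × 305861.5 / 471579.5 ≈ 107666 mm ≈ 108 m.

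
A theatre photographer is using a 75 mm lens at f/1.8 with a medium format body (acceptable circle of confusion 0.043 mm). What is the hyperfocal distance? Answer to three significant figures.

72.7 m

Hyperfocal distance H = f²/(N·c) + f = 75²/(1.8 × 0.043) + 75 = 5625/0.0774 + 75 ≈ 72749.4 mm ≈ 72.7 m.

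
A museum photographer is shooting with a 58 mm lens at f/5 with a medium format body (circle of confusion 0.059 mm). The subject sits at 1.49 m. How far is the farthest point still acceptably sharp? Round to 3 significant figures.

Hyperfocal distance H = f²/(N·c) + f = 58²/(5 × 0.059) + 58 = 3364/0.295 + 58 ≈ 11461.4 mm ≈ 11.46 m.
Far limit Df = s·(H − f)/(H − s) = 1490 × (11461.4 − 58) / (11461.4 − 1490) = 1490 × 11403.4 / 9971.4 ≈ 1704.0 mm ≈ 1.70 m.

1.70 m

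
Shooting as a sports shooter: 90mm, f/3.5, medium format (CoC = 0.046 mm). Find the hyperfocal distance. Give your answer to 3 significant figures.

50.4 m

Hyperfocal distance H = f²/(N·c) + f = 90²/(3.5 × 0.046) + 90 = 8100/0.161 + 90 ≈ 50400.6 mm ≈ 50.4 m.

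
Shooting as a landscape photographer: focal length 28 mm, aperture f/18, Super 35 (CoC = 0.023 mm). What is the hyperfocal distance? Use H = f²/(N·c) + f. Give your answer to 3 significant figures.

1.92 m

Hyperfocal distance H = f²/(N·c) + f = 28²/(18 × 0.023) + 28 = 784/0.414 + 28 ≈ 1921.7 mm ≈ 1.92 m.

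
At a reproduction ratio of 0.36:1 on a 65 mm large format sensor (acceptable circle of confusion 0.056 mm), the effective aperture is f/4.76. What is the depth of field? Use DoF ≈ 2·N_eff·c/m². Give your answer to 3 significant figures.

At magnification m, DoF ≈ 2·N_eff·c/m² = 2 × 4.76 × 0.056 / 0.36² = 0.5331 / 0.1296 ≈ 4.11 mm.

4.11 mm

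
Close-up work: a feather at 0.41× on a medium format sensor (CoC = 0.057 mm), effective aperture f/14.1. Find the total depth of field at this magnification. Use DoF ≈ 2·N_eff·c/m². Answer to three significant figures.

At magnification m, DoF ≈ 2·N_eff·c/m² = 2 × 14.1 × 0.057 / 0.41² = 1.607 / 0.1681 ≈ 9.56 mm.

9.56 mm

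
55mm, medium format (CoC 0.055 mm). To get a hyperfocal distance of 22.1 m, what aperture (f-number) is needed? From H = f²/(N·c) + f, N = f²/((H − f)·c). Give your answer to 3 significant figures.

Rearrange H = f²/(N·c) + f for N: N = f² / ((H − f)·c).
N = 55² / ((22100 − 55) × 0.055) = 3025 / 1212 ≈ 2.49.

f/2.49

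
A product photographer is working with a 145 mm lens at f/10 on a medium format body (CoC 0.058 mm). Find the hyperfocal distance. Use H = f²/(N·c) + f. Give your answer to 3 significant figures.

Hyperfocal distance H = f²/(N·c) + f = 145²/(10 × 0.058) + 145 = 21025/0.58 + 145 ≈ 36395.0 mm ≈ 36.4 m.

36.4 m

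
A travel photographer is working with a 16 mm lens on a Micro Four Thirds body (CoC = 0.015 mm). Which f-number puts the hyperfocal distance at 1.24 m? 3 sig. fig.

f/13.9

Rearrange H = f²/(N·c) + f for N: N = f² / ((H − f)·c).
N = 16² / ((1240 − 16) × 0.015) = 256 / 18.36 ≈ 13.9.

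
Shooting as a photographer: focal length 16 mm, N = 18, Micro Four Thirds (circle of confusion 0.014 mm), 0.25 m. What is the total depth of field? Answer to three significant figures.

Hyperfocal distance H = f²/(N·c) + f = 16²/(18 × 0.014) + 16 = 256/0.252 + 16 ≈ 1031.9 mm ≈ 1.032 m.
Near limit Dn = s·(H − f)/(H + s − 2f) = 250 × (1031.9 − 16) / (1031.9 + 250 − 2 × 16) = 250 × 1015.9 / 1249.9 ≈ 203.20 mm.
Far limit Df = s·(H − f)/(H − s) = 250 × (1031.9 − 16) / (1031.9 − 250) = 250 × 1015.9 / 781.9 ≈ 324.82 mm.
Depth of field = Df − Dn = 324.82 − 203.20 ≈ 121.62 mm.

122 mm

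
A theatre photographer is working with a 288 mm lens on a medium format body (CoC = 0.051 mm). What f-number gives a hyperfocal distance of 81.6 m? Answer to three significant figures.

Rearrange H = f²/(N·c) + f for N: N = f² / ((H − f)·c).
N = 288² / ((81600 − 288) × 0.051) = 82944 / 4147 ≈ 20.

f/20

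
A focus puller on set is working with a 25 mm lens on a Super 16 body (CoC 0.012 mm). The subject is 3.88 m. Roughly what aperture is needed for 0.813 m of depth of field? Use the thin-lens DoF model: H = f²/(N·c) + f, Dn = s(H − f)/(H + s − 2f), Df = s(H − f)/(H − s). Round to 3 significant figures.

f/1.40

Write h = H − f = f²/(N·c). The thin-lens limits are Dn = s·h/(h + (s−f)) and Df = s·h/(h − (s−f)), so DoF = Df − Dn = 2·s·(s−f)·h / (h² − (s−f)²).
That is a quadratic in h: DoF·h² − 2·s·(s−f)·h − DoF·(s−f)² = 0 ⇒ h = (s−f)·(s + √(s² + DoF²)) / DoF = 3855 × (3880 + √(3880² + 813²)) / 813 = 3855 × (3880 + 3964.26) / 813 ≈ 37195 mm.
Then N = f²/(c·h) = 25² / (0.012 × 37195) = 625 / 446.34 ≈ 1.40.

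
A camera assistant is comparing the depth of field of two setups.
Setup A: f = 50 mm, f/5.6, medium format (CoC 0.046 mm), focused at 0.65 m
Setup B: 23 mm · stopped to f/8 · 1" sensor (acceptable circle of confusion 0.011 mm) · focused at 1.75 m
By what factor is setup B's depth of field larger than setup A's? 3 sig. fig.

Setup A: H = 50²/(5.6×0.046) + 50 ≈ 9755.0 mm; DoF = Df − Dn = 692.834 − 612.154 ≈ 80.680 mm.
Setup B: H = 23²/(8×0.011) + 23 ≈ 6034.4 mm; DoF = Df − Dn = 2455.4 − 1359.4 ≈ 1096.0 mm.
Ratio = 1096.0 / 80.680 ≈ 13.6.

13.6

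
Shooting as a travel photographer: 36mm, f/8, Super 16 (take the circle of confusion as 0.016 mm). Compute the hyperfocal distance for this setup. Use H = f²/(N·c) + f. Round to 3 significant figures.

10.2 m

Hyperfocal distance H = f²/(N·c) + f = 36²/(8 × 0.016) + 36 = 1296/0.128 + 36 ≈ 10161.0 mm ≈ 10.2 m.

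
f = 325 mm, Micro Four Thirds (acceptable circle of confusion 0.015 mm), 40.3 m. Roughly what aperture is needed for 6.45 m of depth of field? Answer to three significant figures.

Write h = H − f = f²/(N·c). The thin-lens limits are Dn = s·h/(h + (s−f)) and Df = s·h/(h − (s−f)), so DoF = Df − Dn = 2·s·(s−f)·h / (h² − (s−f)²).
That is a quadratic in h: DoF·h² − 2·s·(s−f)·h − DoF·(s−f)² = 0 ⇒ h = (s−f)·(s + √(s² + DoF²)) / DoF = 39975 × (40300 + √(40300² + 6450²)) / 6450 = 39975 × (40300 + 40812.9) / 6450 ≈ 502711 mm.
Then N = f²/(c·h) = 325² / (0.015 × 502711) = 105625 / 7540.7 ≈ 14.

f/14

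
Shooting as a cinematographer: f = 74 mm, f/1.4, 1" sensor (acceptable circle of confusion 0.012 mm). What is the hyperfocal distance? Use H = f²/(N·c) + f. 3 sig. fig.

Hyperfocal distance H = f²/(N·c) + f = 74²/(1.4 × 0.012) + 74 = 5476/0.0168 + 74 ≈ 326026.4 mm ≈ 326 m.

326 m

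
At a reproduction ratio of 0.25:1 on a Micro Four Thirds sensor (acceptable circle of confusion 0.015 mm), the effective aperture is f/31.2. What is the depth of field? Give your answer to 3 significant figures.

15.0 mm

At magnification m, DoF ≈ 2·N_eff·c/m² = 2 × 31.2 × 0.015 / 0.25² = 0.936 / 0.0625 ≈ 15 mm.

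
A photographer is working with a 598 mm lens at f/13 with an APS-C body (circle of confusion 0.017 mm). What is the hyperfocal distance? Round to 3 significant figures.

Hyperfocal distance H = f²/(N·c) + f = 598²/(13 × 0.017) + 598 = 357604/0.221 + 598 ≈ 1618715.6 mm ≈ 1620 m.

1620 m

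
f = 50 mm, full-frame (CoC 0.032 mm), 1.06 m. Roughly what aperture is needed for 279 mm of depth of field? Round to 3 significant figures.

Write h = H − f = f²/(N·c). The thin-lens limits are Dn = s·h/(h + (s−f)) and Df = s·h/(h − (s−f)), so DoF = Df − Dn = 2·s·(s−f)·h / (h² − (s−f)²).
That is a quadratic in h: DoF·h² − 2·s·(s−f)·h − DoF·(s−f)² = 0 ⇒ h = (s−f)·(s + √(s² + DoF²)) / DoF = 1010 × (1060 + √(1060² + 279²)) / 279 = 1010 × (1060 + 1096.10) / 279 ≈ 7805.2 mm.
Then N = f²/(c·h) = 50² / (0.032 × 7805.2) = 2500 / 249.77 ≈ 10.

f/10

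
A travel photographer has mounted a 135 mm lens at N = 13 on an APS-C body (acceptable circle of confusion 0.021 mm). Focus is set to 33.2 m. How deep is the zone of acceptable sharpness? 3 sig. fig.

Hyperfocal distance H = f²/(N·c) + f = 135²/(13 × 0.021) + 135 = 18225/0.273 + 135 ≈ 66893.2 mm ≈ 66.89 m.
Near limit Dn = s·(H − f)/(H + s − 2f) = 33200 × (66893.2 − 135) / (66893.2 + 33200 − 2 × 135) = 33200 × 66758.2 / 99823.2 ≈ 22203 mm.
Far limit Df = s·(H − f)/(H − s) = 33200 × (66893.2 − 135) / (66893.2 − 33200) = 33200 × 66758.2 / 33693.2 ≈ 65781 mm.
Depth of field = Df − Dn = 65781 − 22203 ≈ 43578 mm ≈ 43.6 m.

43.6 m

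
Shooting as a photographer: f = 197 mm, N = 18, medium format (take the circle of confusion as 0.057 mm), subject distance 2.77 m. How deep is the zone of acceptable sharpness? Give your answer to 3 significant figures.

379 mm

Hyperfocal distance H = f²/(N·c) + f = 197²/(18 × 0.057) + 197 = 38809/1.026 + 197 ≈ 38022.5 mm ≈ 38.02 m.
Near limit Dn = s·(H − f)/(H + s − 2f) = 2770 × (38022.5 − 197) / (38022.5 + 2770 − 2 × 197) = 2770 × 37825.5 / 40398.5 ≈ 2593.58 mm.
Far limit Df = s·(H − f)/(H − s) = 2770 × (38022.5 − 197) / (38022.5 − 2770) = 2770 × 37825.5 / 35252.5 ≈ 2972.18 mm.
Depth of field = Df − Dn = 2972.18 − 2593.58 ≈ 378.60 mm.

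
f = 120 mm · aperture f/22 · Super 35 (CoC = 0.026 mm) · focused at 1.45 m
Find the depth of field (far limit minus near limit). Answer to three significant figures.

Hyperfocal distance H = f²/(N·c) + f = 120²/(22 × 0.026) + 120 = 14400/0.572 + 120 ≈ 25294.8 mm ≈ 25.29 m.
Near limit Dn = s·(H − f)/(H + s − 2f) = 1450 × (25294.8 − 120) / (25294.8 + 1450 − 2 × 120) = 1450 × 25174.8 / 26504.8 ≈ 1377.24 mm.
Far limit Df = s·(H − f)/(H − s) = 1450 × (25294.8 − 120) / (25294.8 − 1450) = 1450 × 25174.8 / 23844.8 ≈ 1530.88 mm.
Depth of field = Df − Dn = 1530.88 − 1377.24 ≈ 153.64 mm.

154 mm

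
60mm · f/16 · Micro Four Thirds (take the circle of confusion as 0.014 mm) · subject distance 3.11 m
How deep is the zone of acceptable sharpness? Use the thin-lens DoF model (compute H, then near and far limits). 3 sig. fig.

Hyperfocal distance H = f²/(N·c) + f = 60²/(16 × 0.014) + 60 = 3600/0.224 + 60 ≈ 16131.4 mm ≈ 16.13 m.
Near limit Dn = s·(H − f)/(H + s − 2f) = 3110 × (16131.4 − 60) / (16131.4 + 3110 − 2 × 60) = 3110 × 16071.4 / 19121.4 ≈ 2613.9 mm.
Far limit Df = s·(H − f)/(H − s) = 3110 × (16131.4 − 60) / (16131.4 − 3110) = 3110 × 16071.4 / 13021.4 ≈ 3838.5 mm.
Depth of field = Df − Dn = 3838.5 − 2613.9 ≈ 1224.6 mm ≈ 1.22 m.

1.22 m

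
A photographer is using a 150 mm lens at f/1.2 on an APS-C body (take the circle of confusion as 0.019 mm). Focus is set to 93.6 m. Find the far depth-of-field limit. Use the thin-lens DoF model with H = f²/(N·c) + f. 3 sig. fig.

103 m

Hyperfocal distance H = f²/(N·c) + f = 150²/(1.2 × 0.019) + 150 = 22500/0.0228 + 150 ≈ 986992.1 mm ≈ 987.0 m.
Far limit Df = s·(H − f)/(H − s) = 93600 × (986992.1 − 150) / (986992.1 − 93600) = 93600 × 986842.1 / 893392.1 ≈ 103391 mm ≈ 103 m.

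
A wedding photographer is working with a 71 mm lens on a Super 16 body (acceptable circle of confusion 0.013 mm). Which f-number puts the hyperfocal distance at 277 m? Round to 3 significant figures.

f/1.40

Rearrange H = f²/(N·c) + f for N: N = f² / ((H − f)·c).
N = 71² / ((277000 − 71) × 0.013) = 5041 / 3600 ≈ 1.40.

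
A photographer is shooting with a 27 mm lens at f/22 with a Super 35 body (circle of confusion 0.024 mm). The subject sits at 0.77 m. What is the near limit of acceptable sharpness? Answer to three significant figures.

0.501 m

Hyperfocal distance H = f²/(N·c) + f = 27²/(22 × 0.024) + 27 = 729/0.528 + 27 ≈ 1407.7 mm ≈ 1.408 m.
Near limit Dn = s·(H − f)/(H + s − 2f) = 770 × (1407.7 − 27) / (1407.7 + 770 − 2 × 27) = 770 × 1380.7 / 2123.7 ≈ 500.60 mm ≈ 0.501 m.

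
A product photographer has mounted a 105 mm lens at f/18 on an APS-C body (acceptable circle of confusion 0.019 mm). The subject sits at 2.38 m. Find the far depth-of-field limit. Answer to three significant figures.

Hyperfocal distance H = f²/(N·c) + f = 105²/(18 × 0.019) + 105 = 11025/0.342 + 105 ≈ 32341.8 mm ≈ 32.34 m.
Far limit Df = s·(H − f)/(H − s) = 2380 × (32341.8 − 105) / (32341.8 − 2380) = 2380 × 32236.8 / 29961.8 ≈ 2560.7 mm ≈ 2.56 m.

2.56 m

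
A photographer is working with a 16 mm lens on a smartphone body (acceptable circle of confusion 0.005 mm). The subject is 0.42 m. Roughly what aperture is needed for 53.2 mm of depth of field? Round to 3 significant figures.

f/7.99

Write h = H − f = f²/(N·c). The thin-lens limits are Dn = s·h/(h + (s−f)) and Df = s·h/(h − (s−f)), so DoF = Df − Dn = 2·s·(s−f)·h / (h² − (s−f)²).
That is a quadratic in h: DoF·h² − 2·s·(s−f)·h − DoF·(s−f)² = 0 ⇒ h = (s−f)·(s + √(s² + DoF²)) / DoF = 404 × (420 + √(420² + 53.2²)) / 53.2 = 404 × (420 + 423.356) / 53.2 ≈ 6404.4 mm.
Then N = f²/(c·h) = 16² / (0.005 × 6404.4) = 256 / 32.022 ≈ 7.99.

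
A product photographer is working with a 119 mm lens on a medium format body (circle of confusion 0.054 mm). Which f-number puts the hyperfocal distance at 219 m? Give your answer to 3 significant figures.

Rearrange H = f²/(N·c) + f for N: N = f² / ((H − f)·c).
N = 119² / ((219000 − 119) × 0.054) = 14161 / 11820 ≈ 1.20.

f/1.20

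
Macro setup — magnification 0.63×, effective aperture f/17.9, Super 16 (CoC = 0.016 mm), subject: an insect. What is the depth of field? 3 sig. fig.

1.44 mm

At magnification m, DoF ≈ 2·N_eff·c/m² = 2 × 17.9 × 0.016 / 0.63² = 0.5728 / 0.3969 ≈ 1.44 mm.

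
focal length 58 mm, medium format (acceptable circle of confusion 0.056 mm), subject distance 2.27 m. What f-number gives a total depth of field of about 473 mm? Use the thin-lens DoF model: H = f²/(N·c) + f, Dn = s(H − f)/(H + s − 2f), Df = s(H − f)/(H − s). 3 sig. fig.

f/2.80

Write h = H − f = f²/(N·c). The thin-lens limits are Dn = s·h/(h + (s−f)) and Df = s·h/(h − (s−f)), so DoF = Df − Dn = 2·s·(s−f)·h / (h² − (s−f)²).
That is a quadratic in h: DoF·h² − 2·s·(s−f)·h − DoF·(s−f)² = 0 ⇒ h = (s−f)·(s + √(s² + DoF²)) / DoF = 2212 × (2270 + √(2270² + 473²)) / 473 = 2212 × (2270 + 2318.76) / 473 ≈ 21459 mm.
Then N = f²/(c·h) = 58² / (0.056 × 21459) = 3364 / 1201.7 ≈ 2.80.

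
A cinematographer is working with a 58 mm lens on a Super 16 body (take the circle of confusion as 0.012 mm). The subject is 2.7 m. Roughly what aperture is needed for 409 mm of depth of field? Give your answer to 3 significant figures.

Write h = H − f = f²/(N·c). The thin-lens limits are Dn = s·h/(h + (s−f)) and Df = s·h/(h − (s−f)), so DoF = Df − Dn = 2·s·(s−f)·h / (h² − (s−f)²).
That is a quadratic in h: DoF·h² − 2·s·(s−f)·h − DoF·(s−f)² = 0 ⇒ h = (s−f)·(s + √(s² + DoF²)) / DoF = 2642 × (2700 + √(2700² + 409²)) / 409 = 2642 × (2700 + 2730.80) / 409 ≈ 35081 mm.
Then N = f²/(c·h) = 58² / (0.012 × 35081) = 3364 / 420.97 ≈ 7.99.

f/7.99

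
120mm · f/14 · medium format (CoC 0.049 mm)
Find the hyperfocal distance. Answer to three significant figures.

Hyperfocal distance H = f²/(N·c) + f = 120²/(14 × 0.049) + 120 = 14400/0.686 + 120 ≈ 21111.3 mm ≈ 21.1 m.

21.1 m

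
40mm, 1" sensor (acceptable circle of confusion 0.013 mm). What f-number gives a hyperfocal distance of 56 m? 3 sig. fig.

f/2.20

Rearrange H = f²/(N·c) + f for N: N = f² / ((H − f)·c).
N = 40² / ((56000 − 40) × 0.013) = 1600 / 727.5 ≈ 2.20.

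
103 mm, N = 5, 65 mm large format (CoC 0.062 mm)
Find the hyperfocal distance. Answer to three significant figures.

Hyperfocal distance H = f²/(N·c) + f = 103²/(5 × 0.062) + 103 = 10609/0.31 + 103 ≈ 34325.6 mm ≈ 34.3 m.

34.3 m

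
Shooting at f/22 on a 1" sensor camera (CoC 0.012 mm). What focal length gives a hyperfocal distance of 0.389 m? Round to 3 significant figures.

10.0 mm

From H = f²/(N·c) + f, with f ≪ H: f ≈ √(H·N·c) = √(389 × 22 × 0.012) = √102.70 ≈ 10.13 mm.
Exact: f² + N·c·f − N·c·H = 0 ⇒ f = (−N·c + √((N·c)² + 4·N·c·H))/2 = (−0.264 + √410.85)/2 ≈ 10.003 mm ≈ 10.0 mm.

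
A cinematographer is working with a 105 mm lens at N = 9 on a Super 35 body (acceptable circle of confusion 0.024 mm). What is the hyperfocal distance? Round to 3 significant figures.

51.1 m

Hyperfocal distance H = f²/(N·c) + f = 105²/(9 × 0.024) + 105 = 11025/0.216 + 105 ≈ 51146.7 mm ≈ 51.1 m.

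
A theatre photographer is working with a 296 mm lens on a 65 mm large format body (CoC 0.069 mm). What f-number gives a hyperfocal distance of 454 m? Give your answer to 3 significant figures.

f/2.80

Rearrange H = f²/(N·c) + f for N: N = f² / ((H − f)·c).
N = 296² / ((454000 − 296) × 0.069) = 87616 / 31306 ≈ 2.80.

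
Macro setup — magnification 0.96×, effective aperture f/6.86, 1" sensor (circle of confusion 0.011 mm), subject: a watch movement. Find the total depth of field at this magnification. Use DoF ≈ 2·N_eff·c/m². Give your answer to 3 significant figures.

At magnification m, DoF ≈ 2·N_eff·c/m² = 2 × 6.86 × 0.011 / 0.96² = 0.1509 / 0.9216 ≈ 0.164 mm.

0.164 mm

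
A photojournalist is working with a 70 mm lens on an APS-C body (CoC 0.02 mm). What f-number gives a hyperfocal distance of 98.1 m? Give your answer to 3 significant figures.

f/2.50

Rearrange H = f²/(N·c) + f for N: N = f² / ((H − f)·c).
N = 70² / ((98100 − 70) × 0.02) = 4900 / 1961 ≈ 2.50.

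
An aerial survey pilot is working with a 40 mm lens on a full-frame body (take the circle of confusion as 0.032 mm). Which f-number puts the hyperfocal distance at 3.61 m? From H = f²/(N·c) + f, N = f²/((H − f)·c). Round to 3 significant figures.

f/14

Rearrange H = f²/(N·c) + f for N: N = f² / ((H − f)·c).
N = 40² / ((3610 − 40) × 0.032) = 1600 / 114.2 ≈ 14.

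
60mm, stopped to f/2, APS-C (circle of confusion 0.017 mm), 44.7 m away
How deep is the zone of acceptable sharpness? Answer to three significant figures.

45.8 m

Hyperfocal distance H = f²/(N·c) + f = 60²/(2 × 0.017) + 60 = 3600/0.034 + 60 ≈ 105942.4 mm ≈ 105.9 m.
Near limit Dn = s·(H − f)/(H + s − 2f) = 44700 × (105942.4 − 60) / (105942.4 + 44700 − 2 × 60) = 44700 × 105882.4 / 150522.4 ≈ 31443 mm.
Far limit Df = s·(H − f)/(H − s) = 44700 × (105942.4 − 60) / (105942.4 − 44700) = 44700 × 105882.4 / 61242.4 ≈ 77282 mm.
Depth of field = Df − Dn = 77282 − 31443 ≈ 45839 mm ≈ 45.8 m.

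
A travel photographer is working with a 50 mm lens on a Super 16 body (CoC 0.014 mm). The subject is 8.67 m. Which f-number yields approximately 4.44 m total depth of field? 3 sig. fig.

Write h = H − f = f²/(N·c). The thin-lens limits are Dn = s·h/(h + (s−f)) and Df = s·h/(h − (s−f)), so DoF = Df − Dn = 2·s·(s−f)·h / (h² − (s−f)²).
That is a quadratic in h: DoF·h² − 2·s·(s−f)·h − DoF·(s−f)² = 0 ⇒ h = (s−f)·(s + √(s² + DoF²)) / DoF = 8620 × (8670 + √(8670² + 4440²)) / 4440 = 8620 × (8670 + 9740.76) / 4440 ≈ 35743 mm.
Then N = f²/(c·h) = 50² / (0.014 × 35743) = 2500 / 500.41 ≈ 5.

f/5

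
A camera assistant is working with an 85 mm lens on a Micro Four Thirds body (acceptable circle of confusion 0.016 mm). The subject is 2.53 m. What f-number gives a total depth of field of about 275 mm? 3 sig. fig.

Write h = H − f = f²/(N·c). The thin-lens limits are Dn = s·h/(h + (s−f)) and Df = s·h/(h − (s−f)), so DoF = Df − Dn = 2·s·(s−f)·h / (h² − (s−f)²).
That is a quadratic in h: DoF·h² − 2·s·(s−f)·h − DoF·(s−f)² = 0 ⇒ h = (s−f)·(s + √(s² + DoF²)) / DoF = 2445 × (2530 + √(2530² + 275²)) / 275 = 2445 × (2530 + 2544.90) / 275 ≈ 45120 mm.
Then N = f²/(c·h) = 85² / (0.016 × 45120) = 7225 / 721.93 ≈ 10.

f/10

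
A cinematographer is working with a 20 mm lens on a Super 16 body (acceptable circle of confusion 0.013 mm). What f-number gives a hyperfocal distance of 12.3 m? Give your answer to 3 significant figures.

Rearrange H = f²/(N·c) + f for N: N = f² / ((H − f)·c).
N = 20² / ((12300 − 20) × 0.013) = 400 / 159.6 ≈ 2.51.

f/2.51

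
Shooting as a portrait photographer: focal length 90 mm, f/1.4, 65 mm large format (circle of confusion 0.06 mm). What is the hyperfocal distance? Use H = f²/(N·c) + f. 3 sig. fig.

Hyperfocal distance H = f²/(N·c) + f = 90²/(1.4 × 0.06) + 90 = 8100/0.084 + 90 ≈ 96518.6 mm ≈ 96.5 m.

96.5 m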